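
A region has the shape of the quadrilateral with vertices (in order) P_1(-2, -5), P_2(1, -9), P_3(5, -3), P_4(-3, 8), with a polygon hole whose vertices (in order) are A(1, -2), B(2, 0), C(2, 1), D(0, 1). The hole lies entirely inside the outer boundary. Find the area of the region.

Outer boundary:
Apply the shoelace formula: 2A = Σ (x_i·y_{i+1} − x_{i+1}·y_i), indices taken mod 4.
Σ = (23) + (42) + (31) + (31) = 127
Area = |Σ|/2 = 63.5.
Hole:
Σ = (4) + (2) + (2) + (-1) = 7
Area = |Σ|/2 = 3.5.
Net area = 63.5 − 3.5 = 60.

60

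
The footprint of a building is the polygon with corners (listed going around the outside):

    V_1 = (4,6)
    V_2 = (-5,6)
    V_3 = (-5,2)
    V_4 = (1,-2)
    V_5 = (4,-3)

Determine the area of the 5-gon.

61.5

Apply the shoelace (surveyor's) formula: 2A = Σ (x_i·y_{i+1} − x_{i+1}·y_i), indices taken mod 5.
Σ = (54) + (20) + (8) + (5) + (36) = 123
Area = |Σ|/2 = 61.5.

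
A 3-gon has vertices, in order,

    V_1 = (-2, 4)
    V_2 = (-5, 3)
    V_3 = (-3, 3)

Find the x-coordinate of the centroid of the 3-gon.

-10/3

Apply Gauss's area formula. First the cross-terms c_i = x_i·y_{i+1} − x_{i+1}·y_i:
  14, -6, -6  ⇒  2A = 2, A = 1.
Then Σ (x_i + x_{i+1})·c_i = -20, so x̄ = -20 / (6·1) = -10/3.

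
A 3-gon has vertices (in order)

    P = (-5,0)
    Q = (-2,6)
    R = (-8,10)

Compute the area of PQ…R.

24

Apply the surveyor's formula: 2A = Σ (x_i·y_{i+1} − x_{i+1}·y_i), indices taken mod 3.
P→Q: (-5)(6) − (-2)(0) = -30
Q→R: (-2)(10) − (-8)(6) = 28
R→P: (-8)(0) − (-5)(10) = 50
Σ = 48
Area = |Σ|/2 = 24.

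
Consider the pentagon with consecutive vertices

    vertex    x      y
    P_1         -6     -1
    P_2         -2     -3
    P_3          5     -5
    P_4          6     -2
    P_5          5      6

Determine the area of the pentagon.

69

Apply the surveyor's formula: 2A = Σ (x_i·y_{i+1} − x_{i+1}·y_i), indices taken mod 5.
Cross-terms: 16, 25, 20, 46, 31  ⇒  Σ = 138
Area = |Σ|/2 = 69.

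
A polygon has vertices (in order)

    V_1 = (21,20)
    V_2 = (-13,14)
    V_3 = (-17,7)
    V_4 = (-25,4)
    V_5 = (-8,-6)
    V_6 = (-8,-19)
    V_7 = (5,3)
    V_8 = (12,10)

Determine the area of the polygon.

V_1→V_2: (21)(14) − (-13)(20) = 554
V_2→V_3: (-13)(7) − (-17)(14) = 147
V_3→V_4: (-17)(4) − (-25)(7) = 107
V_4→V_5: (-25)(-6) − (-8)(4) = 182
V_5→V_6: (-8)(-19) − (-8)(-6) = 104
V_6→V_7: (-8)(3) − (5)(-19) = 71
V_7→V_8: (5)(10) − (12)(3) = 14
V_8→V_1: (12)(20) − (21)(10) = 30
Σ = 1209
Area = |Σ|/2 = 604.5.

604.5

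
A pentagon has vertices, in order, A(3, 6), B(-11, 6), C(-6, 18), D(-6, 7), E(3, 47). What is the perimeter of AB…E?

|AB| = √((-14)² + (0)²) = √196 = 14
|BC| = √((5)² + (12)²) = √169 = 13
|CD| = √((0)² + (-11)²) = √121 = 11
|DE| = √((9)² + (40)²) = √1681 = 41
|EA| = √((0)² + (-41)²) = √1681 = 41
Perimeter = 14 + 13 + 11 + 41 + 41 = 120.

120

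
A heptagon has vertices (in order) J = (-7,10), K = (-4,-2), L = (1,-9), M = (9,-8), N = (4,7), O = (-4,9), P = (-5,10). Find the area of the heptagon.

174.5

Apply the shoelace formula: 2A = Σ (x_i·y_{i+1} − x_{i+1}·y_i), indices taken mod 7.
Σ = (54) + (38) + (73) + (95) + (64) + (5) + (20) = 349
Area = |Σ|/2 = 174.5.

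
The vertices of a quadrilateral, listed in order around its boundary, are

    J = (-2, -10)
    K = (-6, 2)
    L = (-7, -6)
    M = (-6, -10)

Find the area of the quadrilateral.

Apply the surveyor's formula: 2A = Σ (x_i·y_{i+1} − x_{i+1}·y_i), indices taken mod 4.
J→K: (-2)(2) − (-6)(-10) = -64
K→L: (-6)(-6) − (-7)(2) = 50
L→M: (-7)(-10) − (-6)(-6) = 34
M→J: (-6)(-10) − (-2)(-10) = 40
Σ = 60
Area = |Σ|/2 = 30.

30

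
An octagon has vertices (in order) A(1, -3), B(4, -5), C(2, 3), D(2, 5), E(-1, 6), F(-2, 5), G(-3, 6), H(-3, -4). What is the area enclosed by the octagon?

51.5

Apply Gauss's area formula: 2A = Σ (x_i·y_{i+1} − x_{i+1}·y_i), indices taken mod 8.
Cross-terms: 7, 22, 4, 17, 7, 3, 30, 13  ⇒  Σ = 103
Area = |Σ|/2 = 51.5.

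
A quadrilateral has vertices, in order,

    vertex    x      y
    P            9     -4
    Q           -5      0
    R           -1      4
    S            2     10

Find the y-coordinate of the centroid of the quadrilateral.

70/39

Apply the surveyor's formula. First the cross-terms c_i = x_i·y_{i+1} − x_{i+1}·y_i:
  -20, -20, -18, -98  ⇒  2A = -156, A = -78.
Then Σ (y_i + y_{i+1})·c_i = -840, so ȳ = -840 / (6·(-78)) = 70/39.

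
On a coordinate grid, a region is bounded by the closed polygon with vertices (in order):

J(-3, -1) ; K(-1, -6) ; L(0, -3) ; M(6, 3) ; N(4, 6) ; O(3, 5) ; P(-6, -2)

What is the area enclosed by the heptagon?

Cross-terms: 17, 3, 18, 24, 2, 24, 0  ⇒  Σ = 88
Area = |Σ|/2 = 44.

44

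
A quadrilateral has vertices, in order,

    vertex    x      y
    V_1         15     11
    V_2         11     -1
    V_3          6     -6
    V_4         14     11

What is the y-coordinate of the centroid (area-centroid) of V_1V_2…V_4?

48/19

Apply the shoelace (surveyor's) formula. First the cross-terms c_i = x_i·y_{i+1} − x_{i+1}·y_i:
  -136, -60, 150, -11  ⇒  2A = -57, A = -28.5.
Then Σ (y_i + y_{i+1})·c_i = -432, so ȳ = -432 / (6·(-28.5)) = 48/19.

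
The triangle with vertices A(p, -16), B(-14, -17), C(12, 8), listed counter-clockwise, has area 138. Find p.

Write out the shoelace sum; only the two edges meeting at A involve p:
2·Area = [(12·(-16) − p·8) + (p·(-17) − (-14)·(-16))] + 92
       = -25·p + -324 = 276
⇒ p = -24.

-24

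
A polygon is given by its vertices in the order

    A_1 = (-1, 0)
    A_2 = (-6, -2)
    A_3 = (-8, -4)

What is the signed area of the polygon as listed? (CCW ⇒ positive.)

3

Cross-terms: 2, 8, -4  ⇒  Σ = 6
Signed area = Σ/2 = 3 (positive ⇒ counter-clockwise traversal).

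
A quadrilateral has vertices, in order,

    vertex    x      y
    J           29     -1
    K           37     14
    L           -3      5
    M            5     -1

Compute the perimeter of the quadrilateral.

|JK| = √((8)² + (15)²) = √289 = 17
|KL| = √((-40)² + (-9)²) = √1681 = 41
|LM| = √((8)² + (-6)²) = √100 = 10
|MJ| = √((24)² + (0)²) = √576 = 24
Perimeter = 17 + 41 + 10 + 24 = 92.

92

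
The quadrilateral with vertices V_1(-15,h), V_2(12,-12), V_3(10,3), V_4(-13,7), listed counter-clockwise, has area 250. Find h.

2

The doubled signed area Σ (x_i y_{i+1} − x_{i+1} y_i) is linear in h.
With h=0 it equals 550; the coefficient of h is -25 (from the two edges through V_1).
So -25·h + 550 = 2·250 = 500 ⇒ h = 2.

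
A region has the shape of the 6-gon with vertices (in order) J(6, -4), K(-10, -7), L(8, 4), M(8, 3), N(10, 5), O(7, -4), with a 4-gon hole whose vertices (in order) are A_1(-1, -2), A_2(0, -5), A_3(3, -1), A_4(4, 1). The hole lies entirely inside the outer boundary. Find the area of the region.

61.5

Outer boundary:
Apply the shoelace formula: 2A = Σ (x_i·y_{i+1} − x_{i+1}·y_i), indices taken mod 6.
Σ = (-82) + (16) + (-8) + (10) + (-75) + (-4) = -143
Area = |Σ|/2 = 71.5.
Hole:
Apply the shoelace (surveyor's) formula: 2A = Σ (x_i·y_{i+1} − x_{i+1}·y_i), indices taken mod 4.
Σ = (5) + (15) + (7) + (-7) = 20
Area = |Σ|/2 = 10.
Net area = 71.5 − 10 = 61.5.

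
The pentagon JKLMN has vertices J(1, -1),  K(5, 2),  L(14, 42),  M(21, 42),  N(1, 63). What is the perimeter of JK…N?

|JK| = √((4)² + (3)²) = √25 = 5
|KL| = √((9)² + (40)²) = √1681 = 41
|LM| = √((7)² + (0)²) = √49 = 7
|MN| = √((-20)² + (21)²) = √841 = 29
|NJ| = √((0)² + (-64)²) = √4096 = 64
Perimeter = 5 + 41 + 7 + 29 + 64 = 146.

146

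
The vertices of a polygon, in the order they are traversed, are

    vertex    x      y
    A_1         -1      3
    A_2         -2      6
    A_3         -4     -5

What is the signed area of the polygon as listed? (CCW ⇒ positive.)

8.5

Apply the shoelace (surveyor's) formula: 2A = Σ (x_i·y_{i+1} − x_{i+1}·y_i), indices taken mod 3.
Σ = (0) + (34) + (-17) = 17
Signed area = Σ/2 = 8.5 (positive ⇒ counter-clockwise traversal).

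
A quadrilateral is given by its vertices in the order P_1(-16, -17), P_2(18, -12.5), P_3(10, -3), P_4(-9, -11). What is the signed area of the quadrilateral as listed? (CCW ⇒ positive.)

Σ = (506) + (71) + (-137) + (-23) = 417
Signed area = Σ/2 = 208.5 (positive ⇒ counter-clockwise traversal).

208.5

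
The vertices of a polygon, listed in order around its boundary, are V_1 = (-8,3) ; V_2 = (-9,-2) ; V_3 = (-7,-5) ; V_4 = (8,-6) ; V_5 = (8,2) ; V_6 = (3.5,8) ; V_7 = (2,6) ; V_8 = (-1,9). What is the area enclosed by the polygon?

Apply Gauss's area formula: 2A = Σ (x_i·y_{i+1} − x_{i+1}·y_i), indices taken mod 8.
Σ = (43) + (31) + (82) + (64) + (57) + (5) + (24) + (69) = 375
Area = |Σ|/2 = 187.5.

187.5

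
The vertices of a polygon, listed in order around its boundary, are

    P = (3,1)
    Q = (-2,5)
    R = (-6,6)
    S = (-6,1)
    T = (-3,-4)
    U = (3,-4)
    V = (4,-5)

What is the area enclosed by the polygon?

68

Apply the surveyor's formula: 2A = Σ (x_i·y_{i+1} − x_{i+1}·y_i), indices taken mod 7.
Cross-terms: 17, 18, 30, 27, 24, 1, 19  ⇒  Σ = 136
Area = |Σ|/2 = 68.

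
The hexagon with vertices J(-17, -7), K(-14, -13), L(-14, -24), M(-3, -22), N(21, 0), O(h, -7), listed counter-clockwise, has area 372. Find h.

Write out the shoelace sum; only the two edges meeting at O involve h:
2·Area = [(21·(-7) − h·0) + (h·(-7) − (-17)·(-7))] + 975
       = -7·h + 709 = 744
⇒ h = -5.

-5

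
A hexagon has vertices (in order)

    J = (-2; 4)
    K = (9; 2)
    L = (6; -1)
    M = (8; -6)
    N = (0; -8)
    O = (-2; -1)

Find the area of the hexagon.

Apply the surveyor's formula: 2A = Σ (x_i·y_{i+1} − x_{i+1}·y_i), indices taken mod 6.
Σ = (-40) + (-21) + (-28) + (-64) + (-16) + (-10) = -179
Area = |Σ|/2 = 89.5.

89.5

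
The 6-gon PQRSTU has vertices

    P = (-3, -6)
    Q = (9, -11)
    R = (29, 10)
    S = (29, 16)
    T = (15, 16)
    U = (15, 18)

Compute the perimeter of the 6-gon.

94

|PQ| = √((12)² + (-5)²) = √169 = 13
|QR| = √((20)² + (21)²) = √841 = 29
|RS| = √((0)² + (6)²) = √36 = 6
|ST| = √((-14)² + (0)²) = √196 = 14
|TU| = √((0)² + (2)²) = √4 = 2
|UP| = √((-18)² + (-24)²) = √900 = 30
Perimeter = 13 + 29 + 6 + 14 + 2 + 30 = 94.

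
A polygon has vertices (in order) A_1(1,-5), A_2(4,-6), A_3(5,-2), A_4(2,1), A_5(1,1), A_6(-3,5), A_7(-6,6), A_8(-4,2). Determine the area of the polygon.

48

Apply the surveyor's formula: 2A = Σ (x_i·y_{i+1} − x_{i+1}·y_i), indices taken mod 8.
Cross-terms: 14, 22, 9, 1, 8, 12, 12, 18  ⇒  Σ = 96
Area = |Σ|/2 = 48.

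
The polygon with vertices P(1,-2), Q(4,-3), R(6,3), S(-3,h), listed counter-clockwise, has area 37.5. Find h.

5

The doubled signed area Σ (x_i y_{i+1} − x_{i+1} y_i) is linear in h.
With h=0 it equals 50; the coefficient of h is 5 (from the two edges through S).
So 5·h + 50 = 2·37.5 = 75 ⇒ h = 5.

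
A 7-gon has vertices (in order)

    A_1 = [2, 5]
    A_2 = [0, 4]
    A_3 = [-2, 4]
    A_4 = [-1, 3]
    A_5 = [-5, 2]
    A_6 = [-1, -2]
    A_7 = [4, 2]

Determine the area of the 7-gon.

Apply the shoelace formula: 2A = Σ (x_i·y_{i+1} − x_{i+1}·y_i), indices taken mod 7.
Σ = (8) + (8) + (-2) + (13) + (12) + (6) + (16) = 61
Area = |Σ|/2 = 30.5.

30.5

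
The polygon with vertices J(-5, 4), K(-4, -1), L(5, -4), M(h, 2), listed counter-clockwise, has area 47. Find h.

4

Write out the shoelace sum; only the two edges meeting at M involve h:
2·Area = [(5·2 − h·(-4)) + (h·4 − (-5)·2)] + 42
       = 8·h + 62 = 94
⇒ h = 4.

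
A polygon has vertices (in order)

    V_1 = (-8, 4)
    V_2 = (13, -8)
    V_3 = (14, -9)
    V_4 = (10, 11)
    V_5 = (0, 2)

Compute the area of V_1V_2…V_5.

143.5

Cross-terms: 12, -5, 244, 20, 16  ⇒  Σ = 287
Area = |Σ|/2 = 143.5.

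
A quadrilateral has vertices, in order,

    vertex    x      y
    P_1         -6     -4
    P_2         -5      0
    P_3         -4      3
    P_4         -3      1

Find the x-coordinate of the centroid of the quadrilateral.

-79/18

Apply Gauss's area formula. First the cross-terms c_i = x_i·y_{i+1} − x_{i+1}·y_i:
  -20, -15, 5, 18  ⇒  2A = -12, A = -6.
Then Σ (x_i + x_{i+1})·c_i = 158, so x̄ = 158 / (6·(-6)) = -79/18.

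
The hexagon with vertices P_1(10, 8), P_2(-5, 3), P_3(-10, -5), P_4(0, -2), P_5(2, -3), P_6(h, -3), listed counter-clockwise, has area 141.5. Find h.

Write out the shoelace sum; only the two edges meeting at P_6 involve h:
2·Area = [(2·(-3) − h·(-3)) + (h·8 − 10·(-3))] + 149
       = 11·h + 173 = 283
⇒ h = 10.

10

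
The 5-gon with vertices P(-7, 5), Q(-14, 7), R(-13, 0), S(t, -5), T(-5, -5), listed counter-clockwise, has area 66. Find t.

Write out the shoelace sum; only the two edges meeting at S involve t:
2·Area = [((-13)·(-5) − t·0) + (t·(-5) − (-5)·(-5))] + 52
       = -5·t + 92 = 132
⇒ t = -8.

-8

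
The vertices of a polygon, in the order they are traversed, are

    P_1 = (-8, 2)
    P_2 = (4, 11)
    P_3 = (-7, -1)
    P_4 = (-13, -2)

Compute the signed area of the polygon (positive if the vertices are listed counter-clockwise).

-32

P_1→P_2: (-8)(11) − (4)(2) = -96
P_2→P_3: (4)(-1) − (-7)(11) = 73
P_3→P_4: (-7)(-2) − (-13)(-1) = 1
P_4→P_1: (-13)(2) − (-8)(-2) = -42
Σ = -64
Signed area = Σ/2 = -32 (negative ⇒ clockwise traversal).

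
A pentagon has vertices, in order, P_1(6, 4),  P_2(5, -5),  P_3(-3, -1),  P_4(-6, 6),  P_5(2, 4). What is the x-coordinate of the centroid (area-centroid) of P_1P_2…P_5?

Apply the shoelace (surveyor's) formula. First the cross-terms c_i = x_i·y_{i+1} − x_{i+1}·y_i:
  -50, -20, -24, -36, -16  ⇒  2A = -146, A = -73.
Then Σ (x_i + x_{i+1})·c_i = -358, so x̄ = -358 / (6·(-73)) = 179/219.

179/219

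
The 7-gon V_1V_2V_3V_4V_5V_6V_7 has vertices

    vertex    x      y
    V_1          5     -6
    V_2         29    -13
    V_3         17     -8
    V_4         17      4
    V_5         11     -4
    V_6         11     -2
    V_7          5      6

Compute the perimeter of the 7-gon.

84

|V_1V_2| = √((24)² + (-7)²) = √625 = 25
|V_2V_3| = √((-12)² + (5)²) = √169 = 13
|V_3V_4| = √((0)² + (12)²) = √144 = 12
|V_4V_5| = √((-6)² + (-8)²) = √100 = 10
|V_5V_6| = √((0)² + (2)²) = √4 = 2
|V_6V_7| = √((-6)² + (8)²) = √100 = 10
|V_7V_1| = √((0)² + (-12)²) = √144 = 12
Perimeter = 25 + 13 + 12 + 10 + 2 + 10 + 12 = 84.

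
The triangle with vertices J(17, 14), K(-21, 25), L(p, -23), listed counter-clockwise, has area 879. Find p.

-15

Write out the shoelace sum; only the two edges meeting at L involve p:
2·Area = [((-21)·(-23) − p·25) + (p·14 − 17·(-23))] + 719
       = -11·p + 1593 = 1758
⇒ p = -15.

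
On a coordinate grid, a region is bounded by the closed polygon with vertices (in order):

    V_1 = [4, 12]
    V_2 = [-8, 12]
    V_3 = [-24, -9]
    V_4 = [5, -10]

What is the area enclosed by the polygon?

Apply Gauss's area formula: 2A = Σ (x_i·y_{i+1} − x_{i+1}·y_i), indices taken mod 4.
Σ = (144) + (360) + (285) + (100) = 889
Area = |Σ|/2 = 444.5.

444.5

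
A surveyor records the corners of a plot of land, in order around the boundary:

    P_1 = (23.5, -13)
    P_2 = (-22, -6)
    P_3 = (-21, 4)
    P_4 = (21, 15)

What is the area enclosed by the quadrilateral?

832.75

Apply Gauss's area formula: 2A = Σ (x_i·y_{i+1} − x_{i+1}·y_i), indices taken mod 4.
Σ = (-427) + (-214) + (-399) + (-625.5) = -1665.5
Area = |Σ|/2 = 832.75.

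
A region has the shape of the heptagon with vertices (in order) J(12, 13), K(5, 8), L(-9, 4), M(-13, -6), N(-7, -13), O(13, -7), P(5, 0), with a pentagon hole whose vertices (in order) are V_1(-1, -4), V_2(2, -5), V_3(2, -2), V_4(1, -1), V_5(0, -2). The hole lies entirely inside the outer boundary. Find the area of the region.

329.5

Outer boundary:
Σ = (31) + (92) + (106) + (127) + (218) + (35) + (65) = 674
Area = |Σ|/2 = 337.
Hole:
Apply Gauss's area formula: 2A = Σ (x_i·y_{i+1} − x_{i+1}·y_i), indices taken mod 5.
Cross-terms: 13, 6, 0, -2, -2  ⇒  Σ = 15
Area = |Σ|/2 = 7.5.
Net area = 337 − 7.5 = 329.5.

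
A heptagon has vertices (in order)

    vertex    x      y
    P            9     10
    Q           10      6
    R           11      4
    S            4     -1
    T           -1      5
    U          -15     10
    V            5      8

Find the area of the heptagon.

103.5

Apply the shoelace formula: 2A = Σ (x_i·y_{i+1} − x_{i+1}·y_i), indices taken mod 7.
P→Q: (9)(6) − (10)(10) = -46
Q→R: (10)(4) − (11)(6) = -26
R→S: (11)(-1) − (4)(4) = -27
S→T: (4)(5) − (-1)(-1) = 19
T→U: (-1)(10) − (-15)(5) = 65
U→V: (-15)(8) − (5)(10) = -170
V→P: (5)(10) − (9)(8) = -22
Σ = -207
Area = |Σ|/2 = 103.5.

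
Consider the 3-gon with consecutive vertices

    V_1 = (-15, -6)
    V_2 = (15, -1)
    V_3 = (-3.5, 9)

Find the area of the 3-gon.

196.25

Apply the shoelace formula: 2A = Σ (x_i·y_{i+1} − x_{i+1}·y_i), indices taken mod 3.
Σ = (105) + (131.5) + (156) = 392.5
Area = |Σ|/2 = 196.25.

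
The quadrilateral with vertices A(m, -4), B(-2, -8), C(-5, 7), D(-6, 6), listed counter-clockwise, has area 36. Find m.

-7

The doubled signed area Σ (x_i y_{i+1} − x_{i+1} y_i) is linear in m.
With m=0 it equals -26; the coefficient of m is -14 (from the two edges through A).
So -14·m + -26 = 2·36 = 72 ⇒ m = -7.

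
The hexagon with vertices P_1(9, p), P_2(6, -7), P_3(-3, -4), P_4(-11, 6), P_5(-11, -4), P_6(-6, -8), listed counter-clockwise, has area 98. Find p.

-10

Write out the shoelace sum; only the two edges meeting at P_1 involve p:
2·Area = [((-6)·p − 9·(-8)) + (9·(-7) − 6·p)] + 67
       = -12·p + 76 = 196
⇒ p = -10.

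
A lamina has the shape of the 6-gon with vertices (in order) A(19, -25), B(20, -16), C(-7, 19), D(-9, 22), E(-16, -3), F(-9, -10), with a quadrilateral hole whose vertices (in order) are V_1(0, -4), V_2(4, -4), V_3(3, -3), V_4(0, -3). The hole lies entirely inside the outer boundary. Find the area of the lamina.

Outer boundary:
Apply the shoelace formula: 2A = Σ (x_i·y_{i+1} − x_{i+1}·y_i), indices taken mod 6.
Σ = (196) + (268) + (17) + (379) + (133) + (415) = 1408
Area = |Σ|/2 = 704.
Hole:
Apply Gauss's area formula: 2A = Σ (x_i·y_{i+1} − x_{i+1}·y_i), indices taken mod 4.
Σ = (16) + (0) + (-9) + (0) = 7
Area = |Σ|/2 = 3.5.
Net area = 704 − 3.5 = 700.5.

700.5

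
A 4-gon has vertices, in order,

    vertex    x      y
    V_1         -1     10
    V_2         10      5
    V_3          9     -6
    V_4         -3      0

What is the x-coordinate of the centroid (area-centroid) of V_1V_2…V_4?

Apply the surveyor's formula. First the cross-terms c_i = x_i·y_{i+1} − x_{i+1}·y_i:
  -105, -105, -18, -30  ⇒  2A = -258, A = -129.
Then Σ (x_i + x_{i+1})·c_i = -2928, so x̄ = -2928 / (6·(-129)) = 488/129.

488/129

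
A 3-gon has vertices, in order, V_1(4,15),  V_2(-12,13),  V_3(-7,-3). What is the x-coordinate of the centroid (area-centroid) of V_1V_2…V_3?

-5

Apply the surveyor's formula. First the cross-terms c_i = x_i·y_{i+1} − x_{i+1}·y_i:
  232, 127, -93  ⇒  2A = 266, A = 133.
Then Σ (x_i + x_{i+1})·c_i = -3990, so x̄ = -3990 / (6·133) = -5.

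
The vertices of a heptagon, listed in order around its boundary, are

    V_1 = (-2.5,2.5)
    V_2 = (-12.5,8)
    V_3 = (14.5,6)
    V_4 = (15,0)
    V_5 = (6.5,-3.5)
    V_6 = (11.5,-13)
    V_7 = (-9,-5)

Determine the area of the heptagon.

288

V_1→V_2: (-2.5)(8) − (-12.5)(2.5) = 11.25
V_2→V_3: (-12.5)(6) − (14.5)(8) = -191
V_3→V_4: (14.5)(0) − (15)(6) = -90
V_4→V_5: (15)(-3.5) − (6.5)(0) = -52.5
V_5→V_6: (6.5)(-13) − (11.5)(-3.5) = -44.25
V_6→V_7: (11.5)(-5) − (-9)(-13) = -174.5
V_7→V_1: (-9)(2.5) − (-2.5)(-5) = -35
Σ = -576
Area = |Σ|/2 = 288.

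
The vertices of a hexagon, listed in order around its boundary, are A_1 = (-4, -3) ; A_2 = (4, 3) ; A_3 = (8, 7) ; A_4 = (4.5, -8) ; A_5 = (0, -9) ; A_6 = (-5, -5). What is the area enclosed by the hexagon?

91

Σ = (0) + (4) + (-95.5) + (-40.5) + (-45) + (-5) = -182
Area = |Σ|/2 = 91.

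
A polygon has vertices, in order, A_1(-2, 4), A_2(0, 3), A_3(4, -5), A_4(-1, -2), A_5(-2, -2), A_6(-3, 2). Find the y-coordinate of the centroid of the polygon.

-11/51

Apply the surveyor's formula. First the cross-terms c_i = x_i·y_{i+1} − x_{i+1}·y_i:
  -6, -12, -13, -2, -10, -8  ⇒  2A = -51, A = -25.5.
Then Σ (y_i + y_{i+1})·c_i = 33, so ȳ = 33 / (6·(-25.5)) = -11/51.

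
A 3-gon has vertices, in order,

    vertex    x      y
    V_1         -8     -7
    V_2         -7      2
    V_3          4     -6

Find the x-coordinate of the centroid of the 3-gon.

-11/3

Apply the shoelace formula. First the cross-terms c_i = x_i·y_{i+1} − x_{i+1}·y_i:
  -65, 34, -76  ⇒  2A = -107, A = -53.5.
Then Σ (x_i + x_{i+1})·c_i = 1177, so x̄ = 1177 / (6·(-53.5)) = -11/3.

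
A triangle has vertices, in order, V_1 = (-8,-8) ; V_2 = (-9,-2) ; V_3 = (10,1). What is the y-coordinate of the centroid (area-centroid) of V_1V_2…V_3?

-3

Apply the shoelace (surveyor's) formula. First the cross-terms c_i = x_i·y_{i+1} − x_{i+1}·y_i:
  -56, 11, -72  ⇒  2A = -117, A = -58.5.
Then Σ (y_i + y_{i+1})·c_i = 1053, so ȳ = 1053 / (6·(-58.5)) = -3.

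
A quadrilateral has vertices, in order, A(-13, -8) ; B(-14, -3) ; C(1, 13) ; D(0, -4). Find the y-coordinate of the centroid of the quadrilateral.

19/44

Apply Gauss's area formula. First the cross-terms c_i = x_i·y_{i+1} − x_{i+1}·y_i:
  -73, -179, -4, -52  ⇒  2A = -308, A = -154.
Then Σ (y_i + y_{i+1})·c_i = -399, so ȳ = -399 / (6·(-154)) = 19/44.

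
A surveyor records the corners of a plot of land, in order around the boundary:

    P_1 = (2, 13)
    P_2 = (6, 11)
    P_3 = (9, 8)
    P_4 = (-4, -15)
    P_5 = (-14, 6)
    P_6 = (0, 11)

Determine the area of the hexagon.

310

P_1→P_2: (2)(11) − (6)(13) = -56
P_2→P_3: (6)(8) − (9)(11) = -51
P_3→P_4: (9)(-15) − (-4)(8) = -103
P_4→P_5: (-4)(6) − (-14)(-15) = -234
P_5→P_6: (-14)(11) − (0)(6) = -154
P_6→P_1: (0)(13) − (2)(11) = -22
Σ = -620
Area = |Σ|/2 = 310.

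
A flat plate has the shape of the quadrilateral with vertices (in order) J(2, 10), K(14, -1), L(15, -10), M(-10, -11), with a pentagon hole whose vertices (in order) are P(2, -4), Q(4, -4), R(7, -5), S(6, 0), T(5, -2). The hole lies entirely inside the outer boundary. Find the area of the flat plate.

296

Outer boundary:
Apply the surveyor's formula: 2A = Σ (x_i·y_{i+1} − x_{i+1}·y_i), indices taken mod 4.
J→K: (2)(-1) − (14)(10) = -142
K→L: (14)(-10) − (15)(-1) = -125
L→M: (15)(-11) − (-10)(-10) = -265
M→J: (-10)(10) − (2)(-11) = -78
Σ = -610
Area = |Σ|/2 = 305.
Hole:
Apply Gauss's area formula: 2A = Σ (x_i·y_{i+1} − x_{i+1}·y_i), indices taken mod 5.
Σ = (8) + (8) + (30) + (-12) + (-16) = 18
Area = |Σ|/2 = 9.
Net area = 305 − 9 = 296.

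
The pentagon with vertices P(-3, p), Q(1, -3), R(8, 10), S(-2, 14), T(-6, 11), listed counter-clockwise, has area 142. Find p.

The doubled signed area Σ (x_i y_{i+1} − x_{i+1} y_i) is linear in p.
With p=0 it equals 270; the coefficient of p is -7 (from the two edges through P).
So -7·p + 270 = 2·142 = 284 ⇒ p = -2.

-2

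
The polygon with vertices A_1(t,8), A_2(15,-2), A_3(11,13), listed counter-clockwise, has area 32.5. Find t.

Write out the shoelace sum; only the two edges meeting at A_1 involve t:
2·Area = [(11·8 − t·13) + (t·(-2) − 15·8)] + 217
       = -15·t + 185 = 65
⇒ t = 8.

8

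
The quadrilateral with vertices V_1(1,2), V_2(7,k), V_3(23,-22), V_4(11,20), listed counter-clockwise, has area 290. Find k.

-2

The doubled signed area Σ (x_i y_{i+1} − x_{i+1} y_i) is linear in k.
With k=0 it equals 536; the coefficient of k is -22 (from the two edges through V_2).
So -22·k + 536 = 2·290 = 580 ⇒ k = -2.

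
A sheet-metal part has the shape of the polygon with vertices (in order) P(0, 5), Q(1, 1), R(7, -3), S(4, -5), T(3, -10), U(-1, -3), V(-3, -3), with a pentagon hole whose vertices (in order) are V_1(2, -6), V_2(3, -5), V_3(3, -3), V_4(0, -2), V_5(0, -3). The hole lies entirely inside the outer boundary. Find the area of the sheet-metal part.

44.5

Outer boundary:
Apply Gauss's area formula: 2A = Σ (x_i·y_{i+1} − x_{i+1}·y_i), indices taken mod 7.
P→Q: (0)(1) − (1)(5) = -5
Q→R: (1)(-3) − (7)(1) = -10
R→S: (7)(-5) − (4)(-3) = -23
S→T: (4)(-10) − (3)(-5) = -25
T→U: (3)(-3) − (-1)(-10) = -19
U→V: (-1)(-3) − (-3)(-3) = -6
V→P: (-3)(5) − (0)(-3) = -15
Σ = -103
Area = |Σ|/2 = 51.5.
Hole:
Σ = (8) + (6) + (-6) + (0) + (6) = 14
Area = |Σ|/2 = 7.
Net area = 51.5 − 7 = 44.5.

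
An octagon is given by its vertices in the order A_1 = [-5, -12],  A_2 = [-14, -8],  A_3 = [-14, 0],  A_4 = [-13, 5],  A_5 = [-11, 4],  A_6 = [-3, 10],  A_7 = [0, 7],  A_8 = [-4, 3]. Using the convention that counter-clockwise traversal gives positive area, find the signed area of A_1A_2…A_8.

Σ = (-128) + (-112) + (-70) + (3) + (-98) + (-21) + (28) + (63) = -335
Signed area = Σ/2 = -167.5 (negative ⇒ clockwise traversal).

-167.5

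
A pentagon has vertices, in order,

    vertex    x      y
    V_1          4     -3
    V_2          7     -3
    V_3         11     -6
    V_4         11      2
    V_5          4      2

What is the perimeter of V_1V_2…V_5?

|V_1V_2| = √((3)² + (0)²) = √9 = 3
|V_2V_3| = √((4)² + (-3)²) = √25 = 5
|V_3V_4| = √((0)² + (8)²) = √64 = 8
|V_4V_5| = √((-7)² + (0)²) = √49 = 7
|V_5V_1| = √((0)² + (-5)²) = √25 = 5
Perimeter = 3 + 5 + 8 + 7 + 5 = 28.

28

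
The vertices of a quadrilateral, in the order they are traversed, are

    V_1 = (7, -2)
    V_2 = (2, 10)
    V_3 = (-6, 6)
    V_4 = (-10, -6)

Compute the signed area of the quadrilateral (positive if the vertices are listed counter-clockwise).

152

Apply the shoelace (surveyor's) formula: 2A = Σ (x_i·y_{i+1} − x_{i+1}·y_i), indices taken mod 4.
Σ = (74) + (72) + (96) + (62) = 304
Signed area = Σ/2 = 152 (positive ⇒ counter-clockwise traversal).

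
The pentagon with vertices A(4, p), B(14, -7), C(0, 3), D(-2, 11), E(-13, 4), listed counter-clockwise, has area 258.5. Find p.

-14

The doubled signed area Σ (x_i y_{i+1} − x_{i+1} y_i) is linear in p.
With p=0 it equals 139; the coefficient of p is -27 (from the two edges through A).
So -27·p + 139 = 2·258.5 = 517 ⇒ p = -14.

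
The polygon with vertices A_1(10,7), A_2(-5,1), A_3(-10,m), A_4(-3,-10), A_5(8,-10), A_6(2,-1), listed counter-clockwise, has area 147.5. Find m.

The doubled signed area Σ (x_i y_{i+1} − x_{i+1} y_i) is linear in m.
With m=0 it equals 301; the coefficient of m is -2 (from the two edges through A_3).
So -2·m + 301 = 2·147.5 = 295 ⇒ m = 3.

3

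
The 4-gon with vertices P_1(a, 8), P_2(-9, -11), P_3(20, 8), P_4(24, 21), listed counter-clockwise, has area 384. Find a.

-4

Write out the shoelace sum; only the two edges meeting at P_1 involve a:
2·Area = [(24·8 − a·21) + (a·(-11) − (-9)·8)] + 376
       = -32·a + 640 = 768
⇒ a = -4.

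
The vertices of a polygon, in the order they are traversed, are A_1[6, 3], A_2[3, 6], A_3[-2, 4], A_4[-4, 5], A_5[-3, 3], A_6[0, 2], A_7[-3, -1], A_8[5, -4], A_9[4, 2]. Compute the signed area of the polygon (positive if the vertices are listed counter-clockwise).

Apply Gauss's area formula: 2A = Σ (x_i·y_{i+1} − x_{i+1}·y_i), indices taken mod 9.
A_1→A_2: (6)(6) − (3)(3) = 27
A_2→A_3: (3)(4) − (-2)(6) = 24
A_3→A_4: (-2)(5) − (-4)(4) = 6
A_4→A_5: (-4)(3) − (-3)(5) = 3
A_5→A_6: (-3)(2) − (0)(3) = -6
A_6→A_7: (0)(-1) − (-3)(2) = 6
A_7→A_8: (-3)(-4) − (5)(-1) = 17
A_8→A_9: (5)(2) − (4)(-4) = 26
A_9→A_1: (4)(3) − (6)(2) = 0
Σ = 103
Signed area = Σ/2 = 51.5 (positive ⇒ counter-clockwise traversal).

51.5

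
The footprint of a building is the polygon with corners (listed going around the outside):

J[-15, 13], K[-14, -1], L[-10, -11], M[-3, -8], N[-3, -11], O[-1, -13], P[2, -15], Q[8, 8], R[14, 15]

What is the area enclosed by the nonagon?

Σ = (197) + (144) + (47) + (9) + (28) + (41) + (136) + (8) + (407) = 1017
Area = |Σ|/2 = 508.5.

508.5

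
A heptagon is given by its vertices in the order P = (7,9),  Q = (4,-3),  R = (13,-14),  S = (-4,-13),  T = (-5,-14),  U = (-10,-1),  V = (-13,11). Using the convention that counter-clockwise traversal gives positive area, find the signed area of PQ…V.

-380

Apply the shoelace formula: 2A = Σ (x_i·y_{i+1} − x_{i+1}·y_i), indices taken mod 7.
Σ = (-57) + (-17) + (-225) + (-9) + (-135) + (-123) + (-194) = -760
Signed area = Σ/2 = -380 (negative ⇒ clockwise traversal).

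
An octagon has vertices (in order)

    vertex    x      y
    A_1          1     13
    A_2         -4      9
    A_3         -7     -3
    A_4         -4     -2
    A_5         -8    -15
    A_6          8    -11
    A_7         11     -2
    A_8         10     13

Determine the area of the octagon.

Apply the shoelace formula: 2A = Σ (x_i·y_{i+1} − x_{i+1}·y_i), indices taken mod 8.
Σ = (61) + (75) + (2) + (44) + (208) + (105) + (163) + (117) = 775
Area = |Σ|/2 = 387.5.

387.5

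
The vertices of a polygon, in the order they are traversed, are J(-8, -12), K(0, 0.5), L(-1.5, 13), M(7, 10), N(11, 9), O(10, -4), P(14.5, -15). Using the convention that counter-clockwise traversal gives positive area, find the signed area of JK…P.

Apply Gauss's area formula: 2A = Σ (x_i·y_{i+1} − x_{i+1}·y_i), indices taken mod 7.
J→K: (-8)(0.5) − (0)(-12) = -4
K→L: (0)(13) − (-1.5)(0.5) = 0.75
L→M: (-1.5)(10) − (7)(13) = -106
M→N: (7)(9) − (11)(10) = -47
N→O: (11)(-4) − (10)(9) = -134
O→P: (10)(-15) − (14.5)(-4) = -92
P→J: (14.5)(-12) − (-8)(-15) = -294
Σ = -676.25
Signed area = Σ/2 = -338.125 (negative ⇒ clockwise traversal).

-338.125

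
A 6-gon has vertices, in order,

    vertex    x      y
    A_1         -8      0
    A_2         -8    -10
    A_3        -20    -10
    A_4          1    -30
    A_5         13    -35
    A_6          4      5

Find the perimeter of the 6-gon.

118

|A_1A_2| = √((0)² + (-10)²) = √100 = 10
|A_2A_3| = √((-12)² + (0)²) = √144 = 12
|A_3A_4| = √((21)² + (-20)²) = √841 = 29
|A_4A_5| = √((12)² + (-5)²) = √169 = 13
|A_5A_6| = √((-9)² + (40)²) = √1681 = 41
|A_6A_1| = √((-12)² + (-5)²) = √169 = 13
Perimeter = 10 + 12 + 29 + 13 + 41 + 13 = 118.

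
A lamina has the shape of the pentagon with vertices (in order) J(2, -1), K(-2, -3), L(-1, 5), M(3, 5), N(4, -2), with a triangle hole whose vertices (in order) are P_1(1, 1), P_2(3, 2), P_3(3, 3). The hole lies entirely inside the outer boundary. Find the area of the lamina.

Outer boundary:
Apply Gauss's area formula: 2A = Σ (x_i·y_{i+1} − x_{i+1}·y_i), indices taken mod 5.
J→K: (2)(-3) − (-2)(-1) = -8
K→L: (-2)(5) − (-1)(-3) = -13
L→M: (-1)(5) − (3)(5) = -20
M→N: (3)(-2) − (4)(5) = -26
N→J: (4)(-1) − (2)(-2) = 0
Σ = -67
Area = |Σ|/2 = 33.5.
Hole:
Apply the surveyor's formula: 2A = Σ (x_i·y_{i+1} − x_{i+1}·y_i), indices taken mod 3.
P_1→P_2: (1)(2) − (3)(1) = -1
P_2→P_3: (3)(3) − (3)(2) = 3
P_3→P_1: (3)(1) − (1)(3) = 0
Σ = 2
Area = |Σ|/2 = 1.
Net area = 33.5 − 1 = 32.5.

32.5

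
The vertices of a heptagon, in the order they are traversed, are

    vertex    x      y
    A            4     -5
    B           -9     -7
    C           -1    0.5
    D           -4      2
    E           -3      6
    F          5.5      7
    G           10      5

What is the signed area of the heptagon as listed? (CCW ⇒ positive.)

-134.5

Σ = (-73) + (-11.5) + (0) + (-18) + (-54) + (-42.5) + (-70) = -269
Signed area = Σ/2 = -134.5 (negative ⇒ clockwise traversal).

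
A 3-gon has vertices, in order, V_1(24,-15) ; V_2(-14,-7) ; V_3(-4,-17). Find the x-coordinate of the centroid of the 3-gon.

Apply the shoelace (surveyor's) formula. First the cross-terms c_i = x_i·y_{i+1} − x_{i+1}·y_i:
  -378, 210, 468  ⇒  2A = 300, A = 150.
Then Σ (x_i + x_{i+1})·c_i = 1800, so x̄ = 1800 / (6·150) = 2.

2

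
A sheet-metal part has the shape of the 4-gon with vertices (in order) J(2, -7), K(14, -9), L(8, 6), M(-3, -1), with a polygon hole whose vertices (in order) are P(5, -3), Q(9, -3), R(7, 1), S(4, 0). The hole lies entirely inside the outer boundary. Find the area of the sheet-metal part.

121.5

Outer boundary:
Apply the shoelace (surveyor's) formula: 2A = Σ (x_i·y_{i+1} − x_{i+1}·y_i), indices taken mod 4.
Σ = (80) + (156) + (10) + (23) = 269
Area = |Σ|/2 = 134.5.
Hole:
Apply the shoelace (surveyor's) formula: 2A = Σ (x_i·y_{i+1} − x_{i+1}·y_i), indices taken mod 4.
Cross-terms: 12, 30, -4, -12  ⇒  Σ = 26
Area = |Σ|/2 = 13.
Net area = 134.5 − 13 = 121.5.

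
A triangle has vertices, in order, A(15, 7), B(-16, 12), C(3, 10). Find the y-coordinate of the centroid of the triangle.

29/3

Apply the surveyor's formula. First the cross-terms c_i = x_i·y_{i+1} − x_{i+1}·y_i:
  292, -196, -129  ⇒  2A = -33, A = -16.5.
Then Σ (y_i + y_{i+1})·c_i = -957, so ȳ = -957 / (6·(-16.5)) = 29/3.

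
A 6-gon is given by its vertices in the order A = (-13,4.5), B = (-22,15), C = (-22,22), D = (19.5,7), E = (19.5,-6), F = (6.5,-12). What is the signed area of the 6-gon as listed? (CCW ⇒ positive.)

Apply the surveyor's formula: 2A = Σ (x_i·y_{i+1} − x_{i+1}·y_i), indices taken mod 6.
Σ = (-96) + (-154) + (-583) + (-253.5) + (-195) + (-126.75) = -1408.25
Signed area = Σ/2 = -704.125 (negative ⇒ clockwise traversal).

-704.125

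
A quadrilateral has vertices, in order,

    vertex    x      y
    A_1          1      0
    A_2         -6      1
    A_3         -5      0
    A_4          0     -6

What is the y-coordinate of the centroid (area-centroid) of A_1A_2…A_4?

Apply Gauss's area formula. First the cross-terms c_i = x_i·y_{i+1} − x_{i+1}·y_i:
  1, 5, 30, 6  ⇒  2A = 42, A = 21.
Then Σ (y_i + y_{i+1})·c_i = -210, so ȳ = -210 / (6·21) = -5/3.

-5/3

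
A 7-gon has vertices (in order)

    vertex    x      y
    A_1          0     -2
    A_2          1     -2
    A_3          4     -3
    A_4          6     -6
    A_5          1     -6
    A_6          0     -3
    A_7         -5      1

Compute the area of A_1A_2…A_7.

Σ = (2) + (5) + (-6) + (-30) + (-3) + (-15) + (10) = -37
Area = |Σ|/2 = 18.5.

18.5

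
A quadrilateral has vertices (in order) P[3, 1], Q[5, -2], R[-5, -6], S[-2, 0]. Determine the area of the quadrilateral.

32.5

P→Q: (3)(-2) − (5)(1) = -11
Q→R: (5)(-6) − (-5)(-2) = -40
R→S: (-5)(0) − (-2)(-6) = -12
S→P: (-2)(1) − (3)(0) = -2
Σ = -65
Area = |Σ|/2 = 32.5.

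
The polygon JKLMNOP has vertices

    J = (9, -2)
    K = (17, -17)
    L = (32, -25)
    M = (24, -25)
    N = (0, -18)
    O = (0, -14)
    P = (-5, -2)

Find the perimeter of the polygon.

|JK| = √((8)² + (-15)²) = √289 = 17
|KL| = √((15)² + (-8)²) = √289 = 17
|LM| = √((-8)² + (0)²) = √64 = 8
|MN| = √((-24)² + (7)²) = √625 = 25
|NO| = √((0)² + (4)²) = √16 = 4
|OP| = √((-5)² + (12)²) = √169 = 13
|PJ| = √((14)² + (0)²) = √196 = 14
Perimeter = 17 + 17 + 8 + 25 + 4 + 13 + 14 = 98.

98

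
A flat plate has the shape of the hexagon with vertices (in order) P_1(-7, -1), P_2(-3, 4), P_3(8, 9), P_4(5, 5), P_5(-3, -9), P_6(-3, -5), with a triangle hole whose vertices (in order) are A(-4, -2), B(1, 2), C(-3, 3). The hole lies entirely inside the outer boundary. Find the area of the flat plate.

Outer boundary:
Cross-terms: -31, -59, -5, -30, -12, -32  ⇒  Σ = -169
Area = |Σ|/2 = 84.5.
Hole:
Apply the surveyor's formula: 2A = Σ (x_i·y_{i+1} − x_{i+1}·y_i), indices taken mod 3.
Cross-terms: -6, 9, 18  ⇒  Σ = 21
Area = |Σ|/2 = 10.5.
Net area = 84.5 − 10.5 = 74.

74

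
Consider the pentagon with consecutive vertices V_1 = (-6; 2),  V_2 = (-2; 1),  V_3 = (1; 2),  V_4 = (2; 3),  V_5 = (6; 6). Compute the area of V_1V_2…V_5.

Apply Gauss's area formula: 2A = Σ (x_i·y_{i+1} − x_{i+1}·y_i), indices taken mod 5.
Σ = (-2) + (-5) + (-1) + (-6) + (48) = 34
Area = |Σ|/2 = 17.

17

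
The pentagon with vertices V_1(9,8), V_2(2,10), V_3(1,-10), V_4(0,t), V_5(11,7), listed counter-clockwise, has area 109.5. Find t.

The doubled signed area Σ (x_i y_{i+1} − x_{i+1} y_i) is linear in t.
With t=0 it equals 69; the coefficient of t is -10 (from the two edges through V_4).
So -10·t + 69 = 2·109.5 = 219 ⇒ t = -15.

-15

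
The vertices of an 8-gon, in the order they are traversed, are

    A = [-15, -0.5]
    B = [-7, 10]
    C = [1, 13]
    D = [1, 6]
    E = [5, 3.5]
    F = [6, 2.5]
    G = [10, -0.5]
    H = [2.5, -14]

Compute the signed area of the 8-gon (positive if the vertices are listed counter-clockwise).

-337.25

Apply the shoelace formula: 2A = Σ (x_i·y_{i+1} − x_{i+1}·y_i), indices taken mod 8.
A→B: (-15)(10) − (-7)(-0.5) = -153.5
B→C: (-7)(13) − (1)(10) = -101
C→D: (1)(6) − (1)(13) = -7
D→E: (1)(3.5) − (5)(6) = -26.5
E→F: (5)(2.5) − (6)(3.5) = -8.5
F→G: (6)(-0.5) − (10)(2.5) = -28
G→H: (10)(-14) − (2.5)(-0.5) = -138.75
H→A: (2.5)(-0.5) − (-15)(-14) = -211.25
Σ = -674.5
Signed area = Σ/2 = -337.25 (negative ⇒ clockwise traversal).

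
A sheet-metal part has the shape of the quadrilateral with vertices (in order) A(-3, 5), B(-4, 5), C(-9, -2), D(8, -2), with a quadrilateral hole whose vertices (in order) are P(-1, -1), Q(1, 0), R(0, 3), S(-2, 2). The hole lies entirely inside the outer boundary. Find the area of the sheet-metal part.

Outer boundary:
Cross-terms: 5, 53, 34, 34  ⇒  Σ = 126
Area = |Σ|/2 = 63.
Hole:
Apply the surveyor's formula: 2A = Σ (x_i·y_{i+1} − x_{i+1}·y_i), indices taken mod 4.
P→Q: (-1)(0) − (1)(-1) = 1
Q→R: (1)(3) − (0)(0) = 3
R→S: (0)(2) − (-2)(3) = 6
S→P: (-2)(-1) − (-1)(2) = 4
Σ = 14
Area = |Σ|/2 = 7.
Net area = 63 − 7 = 56.

56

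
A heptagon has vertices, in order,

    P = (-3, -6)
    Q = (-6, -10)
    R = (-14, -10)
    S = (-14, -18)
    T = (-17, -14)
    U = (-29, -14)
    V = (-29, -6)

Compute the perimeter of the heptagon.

|PQ| = √((-3)² + (-4)²) = √25 = 5
|QR| = √((-8)² + (0)²) = √64 = 8
|RS| = √((0)² + (-8)²) = √64 = 8
|ST| = √((-3)² + (4)²) = √25 = 5
|TU| = √((-12)² + (0)²) = √144 = 12
|UV| = √((0)² + (8)²) = √64 = 8
|VP| = √((26)² + (0)²) = √676 = 26
Perimeter = 5 + 8 + 8 + 5 + 12 + 8 + 26 = 72.

72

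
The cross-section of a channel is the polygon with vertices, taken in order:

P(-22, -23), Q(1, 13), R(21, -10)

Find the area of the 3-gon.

624.5

Σ = (-263) + (-283) + (-703) = -1249
Area = |Σ|/2 = 624.5.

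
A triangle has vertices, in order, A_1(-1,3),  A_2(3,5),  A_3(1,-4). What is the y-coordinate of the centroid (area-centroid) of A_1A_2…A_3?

Apply the shoelace (surveyor's) formula. First the cross-terms c_i = x_i·y_{i+1} − x_{i+1}·y_i:
  -14, -17, -1  ⇒  2A = -32, A = -16.
Then Σ (y_i + y_{i+1})·c_i = -128, so ȳ = -128 / (6·(-16)) = 4/3.

4/3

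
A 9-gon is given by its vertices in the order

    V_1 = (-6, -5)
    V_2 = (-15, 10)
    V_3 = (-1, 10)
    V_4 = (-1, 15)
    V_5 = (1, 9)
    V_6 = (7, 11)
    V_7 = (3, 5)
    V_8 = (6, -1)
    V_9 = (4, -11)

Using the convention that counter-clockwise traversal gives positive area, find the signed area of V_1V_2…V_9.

-267.5

Apply the shoelace (surveyor's) formula: 2A = Σ (x_i·y_{i+1} − x_{i+1}·y_i), indices taken mod 9.
Σ = (-135) + (-140) + (-5) + (-24) + (-52) + (2) + (-33) + (-62) + (-86) = -535
Signed area = Σ/2 = -267.5 (negative ⇒ clockwise traversal).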